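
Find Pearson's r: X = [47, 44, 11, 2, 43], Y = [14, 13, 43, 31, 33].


Mean X = 29.4000, Mean Y = 26.8000
SD X = 18.958903, SD Y = 11.600000
Cov = -151.120000
r = -151.120000/(18.958903*11.600000) = -0.6871

r = -0.6871


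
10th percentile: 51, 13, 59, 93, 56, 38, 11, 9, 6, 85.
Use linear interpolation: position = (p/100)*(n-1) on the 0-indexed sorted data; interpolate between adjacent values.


Sorted: 6, 9, 11, 13, 38, 51, 56, 59, 85, 93
n = 10
Index = 10/100 * 9 = 0.9000
Lower = data[0] = 6, Upper = data[1] = 9
P10 = 6 + 0.9000*(3) = 8.7000

P10 = 8.7000


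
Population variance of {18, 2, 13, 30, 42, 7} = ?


Mean = 18.6667
Squared deviations: 0.4444, 277.7778, 32.1111, 128.4444, 544.4444, 136.1111
Sum = 1119.3333
Variance = 1119.3333/6 = 186.5556

Variance = 186.5556


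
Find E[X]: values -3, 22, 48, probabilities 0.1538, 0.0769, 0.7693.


E[X] = -3*0.1538 + 22*0.0769 + 48*0.7693
= -0.4614 + 1.6918 + 36.9264
= 38.1568

E[X] = 38.1568


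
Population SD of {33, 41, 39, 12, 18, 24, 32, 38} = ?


Mean = 29.6250
Variance = 97.7344
SD = sqrt(97.7344) = 9.8861

SD = 9.8861


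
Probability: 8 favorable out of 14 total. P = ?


P = 8/14 = 0.5714

P = 0.5714


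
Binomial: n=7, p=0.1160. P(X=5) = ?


C(7,5) = 21
p^5 = 2.100342e-05
(1-p)^2 = 0.781456
P = 21 * 2.100342e-05 * 0.781456 = 0.0003

P(X=5) = 0.0003


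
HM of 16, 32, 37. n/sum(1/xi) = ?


Sum of reciprocals = 1/16 + 1/32 + 1/37 = 0.120777
HM = 3/0.120777 = 24.8392

HM = 24.8392


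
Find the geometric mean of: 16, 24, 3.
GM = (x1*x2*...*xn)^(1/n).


Product = 16 × 24 × 3 = 1152
GM = 1152^(1/3) = 10.4830

GM = 10.4830


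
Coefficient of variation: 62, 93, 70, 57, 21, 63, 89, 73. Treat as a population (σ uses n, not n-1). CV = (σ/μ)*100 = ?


Mean = 66.0000
SD = 20.7786
CV = (20.7786/66.0000)*100 = 31.4827%

CV = 31.4827%


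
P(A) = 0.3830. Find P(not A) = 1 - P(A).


P(not A) = 1 - 0.3830 = 0.6170

P(not A) = 0.6170


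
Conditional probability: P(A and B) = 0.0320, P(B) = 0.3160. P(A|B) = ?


P(A|B) = 0.0320/0.3160 = 0.1013

P(A|B) = 0.1013


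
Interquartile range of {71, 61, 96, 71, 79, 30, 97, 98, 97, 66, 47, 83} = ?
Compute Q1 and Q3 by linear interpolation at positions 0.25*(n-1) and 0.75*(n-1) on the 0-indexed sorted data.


Sorted: 30, 47, 61, 66, 71, 71, 79, 83, 96, 97, 97, 98
Q1 (25th %ile) = 64.7500
Q3 (75th %ile) = 96.2500
IQR = 96.2500 - 64.7500 = 31.5000

IQR = 31.5000


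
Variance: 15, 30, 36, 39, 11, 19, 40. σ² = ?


Mean = 27.1429
Squared deviations: 147.4490, 8.1633, 78.4490, 140.5918, 260.5918, 66.3061, 165.3061
Sum = 866.8571
Variance = 866.8571/7 = 123.8367

Variance = 123.8367


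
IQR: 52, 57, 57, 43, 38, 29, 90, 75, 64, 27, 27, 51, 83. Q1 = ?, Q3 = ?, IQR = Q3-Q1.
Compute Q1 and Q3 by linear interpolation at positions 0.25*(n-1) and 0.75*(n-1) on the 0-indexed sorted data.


Sorted: 27, 27, 29, 38, 43, 51, 52, 57, 57, 64, 75, 83, 90
Q1 (25th %ile) = 38.0000
Q3 (75th %ile) = 64.0000
IQR = 64.0000 - 38.0000 = 26.0000

IQR = 26.0000


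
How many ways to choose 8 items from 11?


C(11,8) = 11!/(8! × 3!)
= 39916800/(40320 × 6)
= 165

C(11,8) = 165


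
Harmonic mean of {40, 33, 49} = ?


Sum of reciprocals = 1/40 + 1/33 + 1/49 = 0.075711
HM = 3/0.075711 = 39.6243

HM = 39.6243


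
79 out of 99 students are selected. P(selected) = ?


P = 79/99 = 0.7980

P = 0.7980


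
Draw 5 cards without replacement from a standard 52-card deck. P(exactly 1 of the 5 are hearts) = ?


Hypergeometric: P(X=1) = C(13,1)·C(39,4) / C(52,5)
= 13 × 82251 / 2598960
= 1069263/2598960 = 0.4114

P = 0.4114


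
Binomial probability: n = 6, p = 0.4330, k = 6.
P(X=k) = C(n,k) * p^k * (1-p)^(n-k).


C(6,6) = 1
p^6 = 0.006591
(1-p)^0 = 1.000000
P = 1 * 0.006591 * 1.000000 = 0.0066

P(X=6) = 0.0066


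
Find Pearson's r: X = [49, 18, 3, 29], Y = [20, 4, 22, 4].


Mean X = 24.7500, Mean Y = 12.5000
SD X = 16.768646, SD Y = 8.529361
Cov = -0.875000
r = -0.875000/(16.768646*8.529361) = -0.0061

r = -0.0061


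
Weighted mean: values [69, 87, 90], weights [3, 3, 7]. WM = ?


Numerator = 69*3 + 87*3 + 90*7 = 1098
Denominator = 3 + 3 + 7 = 13
WM = 1098/13 = 84.4615

WM = 84.4615


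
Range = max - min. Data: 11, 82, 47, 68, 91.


Max = 91, Min = 11
Range = 91 - 11 = 80

Range = 80


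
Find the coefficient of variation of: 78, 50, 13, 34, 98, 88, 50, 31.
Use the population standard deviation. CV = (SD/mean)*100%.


Mean = 55.2500
SD = 28.0569
CV = (28.0569/55.2500)*100 = 50.7817%

CV = 50.7817%


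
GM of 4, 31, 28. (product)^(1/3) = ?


Product = 4 × 31 × 28 = 3472
GM = 3472^(1/3) = 15.1423

GM = 15.1423


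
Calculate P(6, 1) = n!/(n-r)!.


P(6,1) = 6!/5!
= 720/120
= 6

P(6,1) = 6


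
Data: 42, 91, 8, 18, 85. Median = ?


Sorted: 8, 18, 42, 85, 91
n = 5 (odd)
Middle value = 42

Median = 42


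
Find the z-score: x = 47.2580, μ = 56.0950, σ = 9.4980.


z = (47.2580 - 56.0950)/9.4980
= -8.8370/9.4980
= -0.9304

z = -0.9304


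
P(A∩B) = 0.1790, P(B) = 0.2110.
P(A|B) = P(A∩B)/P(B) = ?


P(A|B) = 0.1790/0.2110 = 0.8483

P(A|B) = 0.8483


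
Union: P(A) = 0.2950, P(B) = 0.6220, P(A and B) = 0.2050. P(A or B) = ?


P(A∪B) = 0.2950 + 0.6220 - 0.2050
= 0.9170 - 0.2050
= 0.7120

P(A∪B) = 0.7120


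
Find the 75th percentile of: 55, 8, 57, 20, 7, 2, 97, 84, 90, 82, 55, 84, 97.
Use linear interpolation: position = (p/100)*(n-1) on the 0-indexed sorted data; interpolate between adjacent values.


Sorted: 2, 7, 8, 20, 55, 55, 57, 82, 84, 84, 90, 97, 97
n = 13
Index = 75/100 * 12 = 9.0000
Lower = data[9] = 84, Upper = data[10] = 90
P75 = 84 + 0*(6) = 84.0000

P75 = 84.0000


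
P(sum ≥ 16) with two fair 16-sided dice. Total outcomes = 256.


Total outcomes = 16×16 = 256
Favorable (sum ≥ 16): 151
P = 151/256 = 0.5898

P = 0.5898


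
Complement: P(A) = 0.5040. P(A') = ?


P(not A) = 1 - 0.5040 = 0.4960

P(not A) = 0.4960


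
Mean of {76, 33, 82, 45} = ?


Sum = 76 + 33 + 82 + 45 = 236
n = 4
Mean = 236/4 = 59.0000

Mean = 59.0000


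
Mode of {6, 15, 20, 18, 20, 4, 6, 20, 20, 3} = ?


Frequencies: 3:1, 4:1, 6:2, 15:1, 18:1, 20:4
Max frequency = 4
Mode = 20

Mode = 20


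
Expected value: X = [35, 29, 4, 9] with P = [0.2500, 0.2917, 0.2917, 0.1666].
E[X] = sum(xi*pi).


E[X] = 35*0.2500 + 29*0.2917 + 4*0.2917 + 9*0.1666
= 8.7500 + 8.4593 + 1.1668 + 1.4994
= 19.8755

E[X] = 19.8755


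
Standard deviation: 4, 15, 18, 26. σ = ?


Mean = 15.7500
Variance = 62.1875
SD = sqrt(62.1875) = 7.8859

SD = 7.8859


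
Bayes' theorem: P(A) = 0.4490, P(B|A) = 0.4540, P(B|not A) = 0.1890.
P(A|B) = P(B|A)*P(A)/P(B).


P(B) = P(B|A)*P(A) + P(B|A')*P(A')
= 0.4540*0.4490 + 0.1890*0.5510
= 0.203846 + 0.104139 = 0.307985
P(A|B) = 0.203846/0.307985 = 0.6619

P(A|B) = 0.6619


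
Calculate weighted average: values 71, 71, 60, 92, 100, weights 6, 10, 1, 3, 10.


Numerator = 71*6 + 71*10 + 60*1 + 92*3 + 100*10 = 2472
Denominator = 6 + 10 + 1 + 3 + 10 = 30
WM = 2472/30 = 82.4000

WM = 82.4000


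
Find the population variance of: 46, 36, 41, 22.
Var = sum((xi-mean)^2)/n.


Mean = 36.2500
Squared deviations: 95.0625, 0.0625, 22.5625, 203.0625
Sum = 320.7500
Variance = 320.7500/4 = 80.1875

Variance = 80.1875


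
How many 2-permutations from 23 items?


P(23,2) = 23!/21!
= 25852016738884976640000/51090942171709440000
= 506

P(23,2) = 506


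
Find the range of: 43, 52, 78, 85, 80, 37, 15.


Max = 85, Min = 15
Range = 85 - 15 = 70

Range = 70


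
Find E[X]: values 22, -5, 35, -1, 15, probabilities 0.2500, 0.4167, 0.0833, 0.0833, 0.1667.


E[X] = 22*0.2500 - 5*0.4167 + 35*0.0833 - 1*0.0833 + 15*0.1667
= 5.5000 - 2.0835 + 2.9155 - 0.0833 + 2.5005
= 8.7492

E[X] = 8.7492


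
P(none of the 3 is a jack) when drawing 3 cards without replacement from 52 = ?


P(no jacks) = (48/52) × (47/51) × (46/50)
= 0.7826

P = 0.7826


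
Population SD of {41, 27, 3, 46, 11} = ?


Mean = 25.6000
Variance = 275.8400
SD = sqrt(275.8400) = 16.6084

SD = 16.6084


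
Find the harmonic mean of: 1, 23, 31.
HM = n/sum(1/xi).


Sum of reciprocals = 1/1 + 1/23 + 1/31 = 1.075736
HM = 3/1.075736 = 2.7888

HM = 2.7888


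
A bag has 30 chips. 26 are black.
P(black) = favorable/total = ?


P = 26/30 = 0.8667

P = 0.8667


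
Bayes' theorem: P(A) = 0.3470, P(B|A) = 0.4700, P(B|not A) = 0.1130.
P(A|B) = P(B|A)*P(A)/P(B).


P(B) = P(B|A)*P(A) + P(B|A')*P(A')
= 0.4700*0.3470 + 0.1130*0.6530
= 0.163090 + 0.073789 = 0.236879
P(A|B) = 0.163090/0.236879 = 0.6885

P(A|B) = 0.6885


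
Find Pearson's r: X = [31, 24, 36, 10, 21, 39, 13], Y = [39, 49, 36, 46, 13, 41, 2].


Mean X = 24.8571, Mean Y = 32.2857
SD X = 10.273803, SD Y = 16.437886
Cov = 60.183673
r = 60.183673/(10.273803*16.437886) = 0.3564

r = 0.3564


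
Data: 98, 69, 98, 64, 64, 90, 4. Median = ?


Sorted: 4, 64, 64, 69, 90, 98, 98
n = 7 (odd)
Middle value = 69

Median = 69


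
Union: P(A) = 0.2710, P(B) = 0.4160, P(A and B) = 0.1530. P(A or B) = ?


P(A∪B) = 0.2710 + 0.4160 - 0.1530
= 0.6870 - 0.1530
= 0.5340

P(A∪B) = 0.5340


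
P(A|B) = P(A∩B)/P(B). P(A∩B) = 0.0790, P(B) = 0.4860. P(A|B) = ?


P(A|B) = 0.0790/0.4860 = 0.1626

P(A|B) = 0.1626


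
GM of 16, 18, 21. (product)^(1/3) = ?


Product = 16 × 18 × 21 = 6048
GM = 6048^(1/3) = 18.2195

GM = 18.2195


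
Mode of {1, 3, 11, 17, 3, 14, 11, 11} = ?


Frequencies: 1:1, 3:2, 11:3, 14:1, 17:1
Max frequency = 3
Mode = 11

Mode = 11


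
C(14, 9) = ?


C(14,9) = 14!/(9! × 5!)
= 87178291200/(362880 × 120)
= 2002

C(14,9) = 2002


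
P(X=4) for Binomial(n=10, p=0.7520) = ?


C(10,4) = 210
p^4 = 0.319795
(1-p)^6 = 0.000233
P = 210 * 0.319795 * 0.000233 = 0.0156

P(X=4) = 0.0156


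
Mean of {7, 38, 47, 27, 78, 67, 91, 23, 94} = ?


Sum = 7 + 38 + 47 + 27 + 78 + 67 + 91 + 23 + 94 = 472
n = 9
Mean = 472/9 = 52.4444

Mean = 52.4444


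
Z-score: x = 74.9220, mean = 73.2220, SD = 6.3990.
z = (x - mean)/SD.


z = (74.9220 - 73.2220)/6.3990
= 1.7000/6.3990
= 0.2657

z = 0.2657


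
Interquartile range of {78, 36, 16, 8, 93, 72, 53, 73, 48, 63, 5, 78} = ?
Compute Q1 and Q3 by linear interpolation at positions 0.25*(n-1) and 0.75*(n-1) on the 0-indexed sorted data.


Sorted: 5, 8, 16, 36, 48, 53, 63, 72, 73, 78, 78, 93
Q1 (25th %ile) = 31.0000
Q3 (75th %ile) = 74.2500
IQR = 74.2500 - 31.0000 = 43.2500

IQR = 43.2500


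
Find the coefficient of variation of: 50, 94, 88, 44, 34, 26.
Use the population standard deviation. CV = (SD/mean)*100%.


Mean = 56.0000
SD = 25.9230
CV = (25.9230/56.0000)*100 = 46.2910%

CV = 46.2910%


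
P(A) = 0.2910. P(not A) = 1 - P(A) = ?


P(not A) = 1 - 0.2910 = 0.7090

P(not A) = 0.7090


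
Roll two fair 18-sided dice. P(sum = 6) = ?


Total outcomes = 18×18 = 324
Favorable (sum = 6): 5
P = 5/324 = 0.0154

P = 0.0154


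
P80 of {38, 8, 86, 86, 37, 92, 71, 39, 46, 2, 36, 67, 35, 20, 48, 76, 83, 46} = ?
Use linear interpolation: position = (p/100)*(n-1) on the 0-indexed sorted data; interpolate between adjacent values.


Sorted: 2, 8, 20, 35, 36, 37, 38, 39, 46, 46, 48, 67, 71, 76, 83, 86, 86, 92
n = 18
Index = 80/100 * 17 = 13.6000
Lower = data[13] = 76, Upper = data[14] = 83
P80 = 76 + 0.6000*(7) = 80.2000

P80 = 80.2000


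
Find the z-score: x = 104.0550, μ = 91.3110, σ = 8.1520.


z = (104.0550 - 91.3110)/8.1520
= 12.7440/8.1520
= 1.5633

z = 1.5633


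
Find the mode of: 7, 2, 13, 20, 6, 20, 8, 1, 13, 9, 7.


Frequencies: 1:1, 2:1, 6:1, 7:2, 8:1, 9:1, 13:2, 20:2
Max frequency = 2
Mode = 7, 13, 20

Mode = 7, 13, 20


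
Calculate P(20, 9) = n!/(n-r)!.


P(20,9) = 20!/11!
= 2432902008176640000/39916800
= 60949324800

P(20,9) = 60949324800


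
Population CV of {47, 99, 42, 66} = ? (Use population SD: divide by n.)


Mean = 63.5000
SD = 22.3663
CV = (22.3663/63.5000)*100 = 35.2225%

CV = 35.2225%


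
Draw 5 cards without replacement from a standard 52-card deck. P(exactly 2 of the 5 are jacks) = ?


Hypergeometric: P(X=2) = C(4,2)·C(48,3) / C(52,5)
= 6 × 17296 / 2598960
= 103776/2598960 = 0.0399

P = 0.0399


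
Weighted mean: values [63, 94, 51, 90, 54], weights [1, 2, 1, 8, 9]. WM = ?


Numerator = 63*1 + 94*2 + 51*1 + 90*8 + 54*9 = 1508
Denominator = 1 + 2 + 1 + 8 + 9 = 21
WM = 1508/21 = 71.8095

WM = 71.8095


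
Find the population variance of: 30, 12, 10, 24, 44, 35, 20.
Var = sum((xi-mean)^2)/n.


Mean = 25.0000
Squared deviations: 25.0000, 169.0000, 225.0000, 1.0000, 361.0000, 100.0000, 25.0000
Sum = 906.0000
Variance = 906.0000/7 = 129.4286

Variance = 129.4286


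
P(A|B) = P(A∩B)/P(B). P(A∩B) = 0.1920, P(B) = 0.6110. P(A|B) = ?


P(A|B) = 0.1920/0.6110 = 0.3142

P(A|B) = 0.3142


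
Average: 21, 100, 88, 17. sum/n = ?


Sum = 21 + 100 + 88 + 17 = 226
n = 4
Mean = 226/4 = 56.5000

Mean = 56.5000


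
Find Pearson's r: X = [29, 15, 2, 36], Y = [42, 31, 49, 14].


Mean X = 20.5000, Mean Y = 34.0000
SD X = 13.086252, SD Y = 13.209845
Cov = -125.750000
r = -125.750000/(13.086252*13.209845) = -0.7274

r = -0.7274


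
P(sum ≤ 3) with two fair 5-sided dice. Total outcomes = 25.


Total outcomes = 5×5 = 25
Favorable (sum ≤ 3): 3
P = 3/25 = 0.1200

P = 0.1200


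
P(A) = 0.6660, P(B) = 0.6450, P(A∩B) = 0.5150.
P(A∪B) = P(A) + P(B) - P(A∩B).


P(A∪B) = 0.6660 + 0.6450 - 0.5150
= 1.3110 - 0.5150
= 0.7960

P(A∪B) = 0.7960


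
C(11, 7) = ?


C(11,7) = 11!/(7! × 4!)
= 39916800/(5040 × 24)
= 330

C(11,7) = 330


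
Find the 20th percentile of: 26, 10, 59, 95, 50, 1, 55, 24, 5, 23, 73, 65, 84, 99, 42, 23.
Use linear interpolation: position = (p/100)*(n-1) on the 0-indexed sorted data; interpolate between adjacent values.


Sorted: 1, 5, 10, 23, 23, 24, 26, 42, 50, 55, 59, 65, 73, 84, 95, 99
n = 16
Index = 20/100 * 15 = 3.0000
Lower = data[3] = 23, Upper = data[4] = 23
P20 = 23 + 0*(0) = 23.0000

P20 = 23.0000


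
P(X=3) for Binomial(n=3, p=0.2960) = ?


C(3,3) = 1
p^3 = 0.025934
(1-p)^0 = 1.000000
P = 1 * 0.025934 * 1.000000 = 0.0259

P(X=3) = 0.0259


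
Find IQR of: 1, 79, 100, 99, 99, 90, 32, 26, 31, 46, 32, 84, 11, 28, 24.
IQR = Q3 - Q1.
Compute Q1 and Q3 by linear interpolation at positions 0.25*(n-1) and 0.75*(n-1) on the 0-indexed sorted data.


Sorted: 1, 11, 24, 26, 28, 31, 32, 32, 46, 79, 84, 90, 99, 99, 100
Q1 (25th %ile) = 27.0000
Q3 (75th %ile) = 87.0000
IQR = 87.0000 - 27.0000 = 60.0000

IQR = 60.0000


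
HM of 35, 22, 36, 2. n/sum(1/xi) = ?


Sum of reciprocals = 1/35 + 1/22 + 1/36 + 1/2 = 0.601804
HM = 4/0.601804 = 6.6467

HM = 6.6467


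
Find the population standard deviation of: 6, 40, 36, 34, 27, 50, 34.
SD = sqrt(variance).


Mean = 32.4286
Variance = 158.8163
SD = sqrt(158.8163) = 12.6022

SD = 12.6022


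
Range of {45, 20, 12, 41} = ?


Max = 45, Min = 12
Range = 45 - 12 = 33

Range = 33


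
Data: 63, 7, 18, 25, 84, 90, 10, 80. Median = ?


Sorted: 7, 10, 18, 25, 63, 80, 84, 90
n = 8 (even)
Middle values: 25 and 63
Median = (25+63)/2 = 44.0000

Median = 44.0000


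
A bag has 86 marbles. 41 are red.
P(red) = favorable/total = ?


P = 41/86 = 0.4767

P = 0.4767


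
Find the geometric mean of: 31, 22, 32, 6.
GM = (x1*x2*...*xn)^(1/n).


Product = 31 × 22 × 32 × 6 = 130944
GM = 130944^(1/4) = 19.0227

GM = 19.0227


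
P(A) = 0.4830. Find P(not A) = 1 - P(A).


P(not A) = 1 - 0.4830 = 0.5170

P(not A) = 0.5170


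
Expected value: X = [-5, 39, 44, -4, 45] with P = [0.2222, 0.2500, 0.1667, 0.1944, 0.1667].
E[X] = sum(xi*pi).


E[X] = -5*0.2222 + 39*0.2500 + 44*0.1667 - 4*0.1944 + 45*0.1667
= -1.1110 + 9.7500 + 7.3348 - 0.7776 + 7.5015
= 22.6977

E[X] = 22.6977


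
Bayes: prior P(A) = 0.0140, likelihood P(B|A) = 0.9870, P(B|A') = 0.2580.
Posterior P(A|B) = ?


P(B) = P(B|A)*P(A) + P(B|A')*P(A')
= 0.9870*0.0140 + 0.2580*0.9860
= 0.013818 + 0.254388 = 0.268206
P(A|B) = 0.013818/0.268206 = 0.0515

P(A|B) = 0.0515


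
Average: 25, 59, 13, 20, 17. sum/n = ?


Sum = 25 + 59 + 13 + 20 + 17 = 134
n = 5
Mean = 134/5 = 26.8000

Mean = 26.8000


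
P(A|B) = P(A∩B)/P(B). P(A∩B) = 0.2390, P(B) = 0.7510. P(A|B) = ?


P(A|B) = 0.2390/0.7510 = 0.3182

P(A|B) = 0.3182


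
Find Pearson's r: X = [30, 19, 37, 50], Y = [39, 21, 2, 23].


Mean X = 34.0000, Mean Y = 21.2500
SD X = 11.247222, SD Y = 13.122023
Cov = -24.250000
r = -24.250000/(11.247222*13.122023) = -0.1643

r = -0.1643


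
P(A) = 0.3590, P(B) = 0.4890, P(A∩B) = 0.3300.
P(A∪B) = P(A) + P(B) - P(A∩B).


P(A∪B) = 0.3590 + 0.4890 - 0.3300
= 0.8480 - 0.3300
= 0.5180

P(A∪B) = 0.5180


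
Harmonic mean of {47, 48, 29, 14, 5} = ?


Sum of reciprocals = 1/47 + 1/48 + 1/29 + 1/14 + 1/5 = 0.348021
HM = 5/0.348021 = 14.3669

HM = 14.3669


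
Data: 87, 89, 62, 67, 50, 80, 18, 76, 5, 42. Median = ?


Sorted: 5, 18, 42, 50, 62, 67, 76, 80, 87, 89
n = 10 (even)
Middle values: 62 and 67
Median = (62+67)/2 = 64.5000

Median = 64.5000


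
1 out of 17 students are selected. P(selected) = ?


P = 1/17 = 0.0588

P = 0.0588


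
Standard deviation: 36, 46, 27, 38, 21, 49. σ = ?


Mean = 36.1667
Variance = 96.4722
SD = sqrt(96.4722) = 9.8220

SD = 9.8220


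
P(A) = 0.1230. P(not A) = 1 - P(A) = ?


P(not A) = 1 - 0.1230 = 0.8770

P(not A) = 0.8770


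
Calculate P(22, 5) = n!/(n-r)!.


P(22,5) = 22!/17!
= 1124000727777607680000/355687428096000
= 3160080

P(22,5) = 3160080


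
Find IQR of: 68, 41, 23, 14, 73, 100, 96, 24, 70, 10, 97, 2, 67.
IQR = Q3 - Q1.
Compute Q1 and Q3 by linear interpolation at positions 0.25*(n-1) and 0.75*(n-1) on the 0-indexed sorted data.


Sorted: 2, 10, 14, 23, 24, 41, 67, 68, 70, 73, 96, 97, 100
Q1 (25th %ile) = 23.0000
Q3 (75th %ile) = 73.0000
IQR = 73.0000 - 23.0000 = 50.0000

IQR = 50.0000


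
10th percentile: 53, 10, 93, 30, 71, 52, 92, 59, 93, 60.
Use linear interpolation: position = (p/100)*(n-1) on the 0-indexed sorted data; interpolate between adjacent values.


Sorted: 10, 30, 52, 53, 59, 60, 71, 92, 93, 93
n = 10
Index = 10/100 * 9 = 0.9000
Lower = data[0] = 10, Upper = data[1] = 30
P10 = 10 + 0.9000*(20) = 28.0000

P10 = 28.0000


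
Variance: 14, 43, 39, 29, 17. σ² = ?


Mean = 28.4000
Squared deviations: 207.3600, 213.1600, 112.3600, 0.3600, 129.9600
Sum = 663.2000
Variance = 663.2000/5 = 132.6400

Variance = 132.6400


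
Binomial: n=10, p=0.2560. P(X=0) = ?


C(10,0) = 1
p^0 = 1.000000
(1-p)^10 = 0.051967
P = 1 * 1.000000 * 0.051967 = 0.0520

P(X=0) = 0.0520


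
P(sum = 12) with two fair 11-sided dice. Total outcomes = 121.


Total outcomes = 11×11 = 121
Favorable (sum = 12): 11
P = 11/121 = 0.0909

P = 0.0909


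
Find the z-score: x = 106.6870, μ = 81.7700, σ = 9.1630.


z = (106.6870 - 81.7700)/9.1630
= 24.9170/9.1630
= 2.7193

z = 2.7193


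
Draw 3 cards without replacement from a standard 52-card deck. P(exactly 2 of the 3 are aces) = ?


Hypergeometric: P(X=2) = C(4,2)·C(48,1) / C(52,3)
= 6 × 48 / 22100
= 288/22100 = 0.0130

P = 0.0130


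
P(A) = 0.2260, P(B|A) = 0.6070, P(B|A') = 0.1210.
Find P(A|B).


P(B) = P(B|A)*P(A) + P(B|A')*P(A')
= 0.6070*0.2260 + 0.1210*0.7740
= 0.137182 + 0.093654 = 0.230836
P(A|B) = 0.137182/0.230836 = 0.5943

P(A|B) = 0.5943


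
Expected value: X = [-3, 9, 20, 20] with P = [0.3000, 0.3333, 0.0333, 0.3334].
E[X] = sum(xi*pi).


E[X] = -3*0.3000 + 9*0.3333 + 20*0.0333 + 20*0.3334
= -0.9000 + 2.9997 + 0.6660 + 6.6680
= 9.4337

E[X] = 9.4337


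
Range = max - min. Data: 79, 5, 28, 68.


Max = 79, Min = 5
Range = 79 - 5 = 74

Range = 74


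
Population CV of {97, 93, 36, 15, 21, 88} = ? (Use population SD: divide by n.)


Mean = 58.3333
SD = 34.9937
CV = (34.9937/58.3333)*100 = 59.9891%

CV = 59.9891%


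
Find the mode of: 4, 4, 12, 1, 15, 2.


Frequencies: 1:1, 2:1, 4:2, 12:1, 15:1
Max frequency = 2
Mode = 4

Mode = 4


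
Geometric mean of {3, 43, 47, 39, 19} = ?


Product = 3 × 43 × 47 × 39 × 19 = 4492683
GM = 4492683^(1/5) = 21.4043

GM = 21.4043


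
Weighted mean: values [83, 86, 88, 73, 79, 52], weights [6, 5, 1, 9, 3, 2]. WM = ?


Numerator = 83*6 + 86*5 + 88*1 + 73*9 + 79*3 + 52*2 = 2014
Denominator = 6 + 5 + 1 + 9 + 3 + 2 = 26
WM = 2014/26 = 77.4615

WM = 77.4615


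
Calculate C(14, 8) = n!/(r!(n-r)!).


C(14,8) = 14!/(8! × 6!)
= 87178291200/(40320 × 720)
= 3003

C(14,8) = 3003


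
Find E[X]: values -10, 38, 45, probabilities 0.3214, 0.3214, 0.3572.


E[X] = -10*0.3214 + 38*0.3214 + 45*0.3572
= -3.2140 + 12.2132 + 16.0740
= 25.0732

E[X] = 25.0732


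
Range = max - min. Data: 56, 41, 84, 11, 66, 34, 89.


Max = 89, Min = 11
Range = 89 - 11 = 78

Range = 78


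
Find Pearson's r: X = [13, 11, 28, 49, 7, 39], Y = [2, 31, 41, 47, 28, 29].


Mean X = 24.5000, Mean Y = 29.6667
SD X = 15.510749, SD Y = 14.138207
Cov = 130.666667
r = 130.666667/(15.510749*14.138207) = 0.5959

r = 0.5959


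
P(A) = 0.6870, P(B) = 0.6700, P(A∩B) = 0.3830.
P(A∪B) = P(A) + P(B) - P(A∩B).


P(A∪B) = 0.6870 + 0.6700 - 0.3830
= 1.3570 - 0.3830
= 0.9740

P(A∪B) = 0.9740


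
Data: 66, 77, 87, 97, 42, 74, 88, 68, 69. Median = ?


Sorted: 42, 66, 68, 69, 74, 77, 87, 88, 97
n = 9 (odd)
Middle value = 74

Median = 74


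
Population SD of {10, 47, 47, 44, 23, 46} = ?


Mean = 36.1667
Variance = 208.4722
SD = sqrt(208.4722) = 14.4386

SD = 14.4386


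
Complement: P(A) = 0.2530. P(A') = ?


P(not A) = 1 - 0.2530 = 0.7470

P(not A) = 0.7470


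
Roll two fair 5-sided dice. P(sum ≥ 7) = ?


Total outcomes = 5×5 = 25
Favorable (sum ≥ 7): 10
P = 10/25 = 0.4000

P = 0.4000


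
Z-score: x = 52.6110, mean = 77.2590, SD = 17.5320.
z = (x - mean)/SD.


z = (52.6110 - 77.2590)/17.5320
= -24.6480/17.5320
= -1.4059

z = -1.4059


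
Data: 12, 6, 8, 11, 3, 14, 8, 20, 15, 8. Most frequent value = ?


Frequencies: 3:1, 6:1, 8:3, 11:1, 12:1, 14:1, 15:1, 20:1
Max frequency = 3
Mode = 8

Mode = 8


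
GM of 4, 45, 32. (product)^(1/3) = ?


Product = 4 × 45 × 32 = 5760
GM = 5760^(1/3) = 17.9256

GM = 17.9256


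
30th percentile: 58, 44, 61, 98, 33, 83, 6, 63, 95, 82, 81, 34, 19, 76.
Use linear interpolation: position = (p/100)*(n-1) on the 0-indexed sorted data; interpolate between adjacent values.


Sorted: 6, 19, 33, 34, 44, 58, 61, 63, 76, 81, 82, 83, 95, 98
n = 14
Index = 30/100 * 13 = 3.9000
Lower = data[3] = 34, Upper = data[4] = 44
P30 = 34 + 0.9000*(10) = 43.0000

P30 = 43.0000


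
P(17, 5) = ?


P(17,5) = 17!/12!
= 355687428096000/479001600
= 742560

P(17,5) = 742560


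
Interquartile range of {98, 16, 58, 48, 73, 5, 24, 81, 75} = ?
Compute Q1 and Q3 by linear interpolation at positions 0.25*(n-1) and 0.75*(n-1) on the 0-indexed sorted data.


Sorted: 5, 16, 24, 48, 58, 73, 75, 81, 98
Q1 (25th %ile) = 24.0000
Q3 (75th %ile) = 75.0000
IQR = 75.0000 - 24.0000 = 51.0000

IQR = 51.0000


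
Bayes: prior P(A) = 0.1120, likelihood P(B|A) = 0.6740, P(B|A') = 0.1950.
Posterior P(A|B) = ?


P(B) = P(B|A)*P(A) + P(B|A')*P(A')
= 0.6740*0.1120 + 0.1950*0.8880
= 0.075488 + 0.173160 = 0.248648
P(A|B) = 0.075488/0.248648 = 0.3036

P(A|B) = 0.3036


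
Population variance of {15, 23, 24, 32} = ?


Mean = 23.5000
Squared deviations: 72.2500, 0.2500, 0.2500, 72.2500
Sum = 145.0000
Variance = 145.0000/4 = 36.2500

Variance = 36.2500


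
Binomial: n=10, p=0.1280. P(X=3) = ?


C(10,3) = 120
p^3 = 0.002097
(1-p)^7 = 0.383368
P = 120 * 0.002097 * 0.383368 = 0.0965

P(X=3) = 0.0965


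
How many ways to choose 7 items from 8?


C(8,7) = 8!/(7! × 1!)
= 40320/(5040 × 1)
= 8

C(8,7) = 8


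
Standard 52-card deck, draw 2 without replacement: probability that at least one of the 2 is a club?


P(at least one) = 1 - P(none)
P(none) = (39/52) × (38/51) = 0.558824
P(at least one) = 1 - 0.558824 = 0.4412

P = 0.4412


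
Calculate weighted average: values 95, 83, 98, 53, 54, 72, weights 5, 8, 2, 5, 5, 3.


Numerator = 95*5 + 83*8 + 98*2 + 53*5 + 54*5 + 72*3 = 2086
Denominator = 5 + 8 + 2 + 5 + 5 + 3 = 28
WM = 2086/28 = 74.5000

WM = 74.5000


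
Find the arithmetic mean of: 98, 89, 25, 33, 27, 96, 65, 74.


Sum = 98 + 89 + 25 + 33 + 27 + 96 + 65 + 74 = 507
n = 8
Mean = 507/8 = 63.3750

Mean = 63.3750


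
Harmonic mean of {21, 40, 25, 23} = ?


Sum of reciprocals = 1/21 + 1/40 + 1/25 + 1/23 = 0.156097
HM = 4/0.156097 = 25.6250

HM = 25.6250


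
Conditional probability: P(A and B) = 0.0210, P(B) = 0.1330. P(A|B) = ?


P(A|B) = 0.0210/0.1330 = 0.1579

P(A|B) = 0.1579


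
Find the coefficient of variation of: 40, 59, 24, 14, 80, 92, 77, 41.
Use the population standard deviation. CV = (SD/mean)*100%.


Mean = 53.3750
SD = 26.3056
CV = (26.3056/53.3750)*100 = 49.2845%

CV = 49.2845%


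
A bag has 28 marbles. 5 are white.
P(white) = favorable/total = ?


P = 5/28 = 0.1786

P = 0.1786


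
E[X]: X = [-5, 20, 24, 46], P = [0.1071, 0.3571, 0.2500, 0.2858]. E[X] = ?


E[X] = -5*0.1071 + 20*0.3571 + 24*0.2500 + 46*0.2858
= -0.5355 + 7.1420 + 6.0000 + 13.1468
= 25.7533

E[X] = 25.7533


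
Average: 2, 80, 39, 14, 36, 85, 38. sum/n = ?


Sum = 2 + 80 + 39 + 14 + 36 + 85 + 38 = 294
n = 7
Mean = 294/7 = 42.0000

Mean = 42.0000


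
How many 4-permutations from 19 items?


P(19,4) = 19!/15!
= 121645100408832000/1307674368000
= 93024

P(19,4) = 93024


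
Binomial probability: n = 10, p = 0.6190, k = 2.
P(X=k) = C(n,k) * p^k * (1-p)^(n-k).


C(10,2) = 45
p^2 = 0.383161
(1-p)^8 = 0.000444
P = 45 * 0.383161 * 0.000444 = 0.0077

P(X=2) = 0.0077


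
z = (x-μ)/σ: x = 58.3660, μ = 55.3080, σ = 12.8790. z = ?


z = (58.3660 - 55.3080)/12.8790
= 3.0580/12.8790
= 0.2374

z = 0.2374


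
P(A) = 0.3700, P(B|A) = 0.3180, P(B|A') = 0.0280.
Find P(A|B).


P(B) = P(B|A)*P(A) + P(B|A')*P(A')
= 0.3180*0.3700 + 0.0280*0.6300
= 0.117660 + 0.017640 = 0.135300
P(A|B) = 0.117660/0.135300 = 0.8696

P(A|B) = 0.8696


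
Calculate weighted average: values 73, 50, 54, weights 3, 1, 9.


Numerator = 73*3 + 50*1 + 54*9 = 755
Denominator = 3 + 1 + 9 = 13
WM = 755/13 = 58.0769

WM = 58.0769


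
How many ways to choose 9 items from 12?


C(12,9) = 12!/(9! × 3!)
= 479001600/(362880 × 6)
= 220

C(12,9) = 220


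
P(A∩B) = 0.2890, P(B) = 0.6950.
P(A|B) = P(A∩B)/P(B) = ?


P(A|B) = 0.2890/0.6950 = 0.4158

P(A|B) = 0.4158


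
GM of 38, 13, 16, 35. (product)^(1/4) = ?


Product = 38 × 13 × 16 × 35 = 276640
GM = 276640^(1/4) = 22.9339

GM = 22.9339


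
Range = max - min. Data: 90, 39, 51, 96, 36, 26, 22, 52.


Max = 96, Min = 22
Range = 96 - 22 = 74

Range = 74


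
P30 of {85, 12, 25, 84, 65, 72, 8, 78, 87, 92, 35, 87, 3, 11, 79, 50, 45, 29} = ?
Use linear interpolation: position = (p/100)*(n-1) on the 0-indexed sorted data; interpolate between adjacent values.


Sorted: 3, 8, 11, 12, 25, 29, 35, 45, 50, 65, 72, 78, 79, 84, 85, 87, 87, 92
n = 18
Index = 30/100 * 17 = 5.1000
Lower = data[5] = 29, Upper = data[6] = 35
P30 = 29 + 0.1000*(6) = 29.6000

P30 = 29.6000


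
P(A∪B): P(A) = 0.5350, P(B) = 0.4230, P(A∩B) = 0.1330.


P(A∪B) = 0.5350 + 0.4230 - 0.1330
= 0.9580 - 0.1330
= 0.8250

P(A∪B) = 0.8250


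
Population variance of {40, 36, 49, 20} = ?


Mean = 36.2500
Squared deviations: 14.0625, 0.0625, 162.5625, 264.0625
Sum = 440.7500
Variance = 440.7500/4 = 110.1875

Variance = 110.1875


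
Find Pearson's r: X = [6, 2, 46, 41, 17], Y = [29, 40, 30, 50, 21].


Mean X = 22.4000, Mean Y = 34.0000
SD X = 17.984438, SD Y = 10.019980
Cov = 46.600000
r = 46.600000/(17.984438*10.019980) = 0.2586

r = 0.2586


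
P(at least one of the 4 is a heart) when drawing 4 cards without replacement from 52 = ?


P(at least one) = 1 - P(none)
P(none) = (39/52) × (38/51) × (37/50) × (36/49) = 0.303818
P(at least one) = 1 - 0.303818 = 0.6962

P = 0.6962


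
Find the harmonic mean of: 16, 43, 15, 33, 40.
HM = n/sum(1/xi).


Sum of reciprocals = 1/16 + 1/43 + 1/15 + 1/33 + 1/40 = 0.207726
HM = 5/0.207726 = 24.0702

HM = 24.0702


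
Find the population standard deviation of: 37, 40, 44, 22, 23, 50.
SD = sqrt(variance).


Mean = 36.0000
Variance = 107.0000
SD = sqrt(107.0000) = 10.3441

SD = 10.3441


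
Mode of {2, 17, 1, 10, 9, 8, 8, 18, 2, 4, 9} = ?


Frequencies: 1:1, 2:2, 4:1, 8:2, 9:2, 10:1, 17:1, 18:1
Max frequency = 2
Mode = 2, 8, 9

Mode = 2, 8, 9


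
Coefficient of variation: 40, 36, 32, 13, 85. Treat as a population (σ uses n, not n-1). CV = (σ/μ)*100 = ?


Mean = 41.2000
SD = 23.7773
CV = (23.7773/41.2000)*100 = 57.7119%

CV = 57.7119%


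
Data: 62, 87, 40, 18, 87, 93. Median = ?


Sorted: 18, 40, 62, 87, 87, 93
n = 6 (even)
Middle values: 62 and 87
Median = (62+87)/2 = 74.5000

Median = 74.5000


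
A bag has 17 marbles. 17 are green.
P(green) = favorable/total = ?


P = 17/17 = 1.0000

P = 1.0000


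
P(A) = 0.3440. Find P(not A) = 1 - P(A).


P(not A) = 1 - 0.3440 = 0.6560

P(not A) = 0.6560


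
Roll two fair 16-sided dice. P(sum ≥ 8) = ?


Total outcomes = 16×16 = 256
Favorable (sum ≥ 8): 235
P = 235/256 = 0.9180

P = 0.9180


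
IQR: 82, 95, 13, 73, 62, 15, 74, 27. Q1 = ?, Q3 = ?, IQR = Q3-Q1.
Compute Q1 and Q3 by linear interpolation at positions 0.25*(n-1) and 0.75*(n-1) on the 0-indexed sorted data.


Sorted: 13, 15, 27, 62, 73, 74, 82, 95
Q1 (25th %ile) = 24.0000
Q3 (75th %ile) = 76.0000
IQR = 76.0000 - 24.0000 = 52.0000

IQR = 52.0000


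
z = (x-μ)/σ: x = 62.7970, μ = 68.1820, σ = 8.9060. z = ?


z = (62.7970 - 68.1820)/8.9060
= -5.3850/8.9060
= -0.6046

z = -0.6046


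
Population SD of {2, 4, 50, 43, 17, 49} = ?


Mean = 27.5000
Variance = 420.2500
SD = sqrt(420.2500) = 20.5000

SD = 20.5000


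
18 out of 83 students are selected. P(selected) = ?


P = 18/83 = 0.2169

P = 0.2169


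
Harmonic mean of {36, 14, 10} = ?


Sum of reciprocals = 1/36 + 1/14 + 1/10 = 0.199206
HM = 3/0.199206 = 15.0598

HM = 15.0598


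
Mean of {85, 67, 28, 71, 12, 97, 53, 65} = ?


Sum = 85 + 67 + 28 + 71 + 12 + 97 + 53 + 65 = 478
n = 8
Mean = 478/8 = 59.7500

Mean = 59.7500


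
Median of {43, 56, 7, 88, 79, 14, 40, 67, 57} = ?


Sorted: 7, 14, 40, 43, 56, 57, 67, 79, 88
n = 9 (odd)
Middle value = 56

Median = 56


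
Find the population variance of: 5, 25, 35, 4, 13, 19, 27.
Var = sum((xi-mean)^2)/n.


Mean = 18.2857
Squared deviations: 176.5102, 45.0816, 279.3673, 204.0816, 27.9388, 0.5102, 75.9388
Sum = 809.4286
Variance = 809.4286/7 = 115.6327

Variance = 115.6327


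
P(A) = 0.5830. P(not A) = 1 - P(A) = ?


P(not A) = 1 - 0.5830 = 0.4170

P(not A) = 0.4170


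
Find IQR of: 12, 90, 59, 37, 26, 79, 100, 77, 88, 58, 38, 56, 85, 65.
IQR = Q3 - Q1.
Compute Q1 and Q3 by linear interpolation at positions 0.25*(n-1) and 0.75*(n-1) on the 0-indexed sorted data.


Sorted: 12, 26, 37, 38, 56, 58, 59, 65, 77, 79, 85, 88, 90, 100
Q1 (25th %ile) = 42.5000
Q3 (75th %ile) = 83.5000
IQR = 83.5000 - 42.5000 = 41.0000

IQR = 41.0000


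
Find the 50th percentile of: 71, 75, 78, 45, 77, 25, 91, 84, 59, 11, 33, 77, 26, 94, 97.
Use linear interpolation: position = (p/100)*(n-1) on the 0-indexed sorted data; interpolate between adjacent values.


Sorted: 11, 25, 26, 33, 45, 59, 71, 75, 77, 77, 78, 84, 91, 94, 97
n = 15
Index = 50/100 * 14 = 7.0000
Lower = data[7] = 75, Upper = data[8] = 77
P50 = 75 + 0*(2) = 75.0000

P50 = 75.0000


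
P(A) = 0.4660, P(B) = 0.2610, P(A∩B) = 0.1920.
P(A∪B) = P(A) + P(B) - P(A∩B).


P(A∪B) = 0.4660 + 0.2610 - 0.1920
= 0.7270 - 0.1920
= 0.5350

P(A∪B) = 0.5350


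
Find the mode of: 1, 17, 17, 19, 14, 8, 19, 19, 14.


Frequencies: 1:1, 8:1, 14:2, 17:2, 19:3
Max frequency = 3
Mode = 19

Mode = 19


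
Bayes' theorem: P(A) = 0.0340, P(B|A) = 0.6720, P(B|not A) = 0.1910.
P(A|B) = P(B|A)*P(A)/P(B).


P(B) = P(B|A)*P(A) + P(B|A')*P(A')
= 0.6720*0.0340 + 0.1910*0.9660
= 0.022848 + 0.184506 = 0.207354
P(A|B) = 0.022848/0.207354 = 0.1102

P(A|B) = 0.1102


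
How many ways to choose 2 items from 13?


C(13,2) = 13!/(2! × 11!)
= 6227020800/(2 × 39916800)
= 78

C(13,2) = 78


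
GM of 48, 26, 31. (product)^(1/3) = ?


Product = 48 × 26 × 31 = 38688
GM = 38688^(1/3) = 33.8214

GM = 33.8214


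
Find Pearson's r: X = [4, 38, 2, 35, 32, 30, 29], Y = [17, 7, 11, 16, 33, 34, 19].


Mean X = 24.2857, Mean Y = 19.5714
SD X = 13.760339, SD Y = 9.559694
Cov = 30.836735
r = 30.836735/(13.760339*9.559694) = 0.2344

r = 0.2344


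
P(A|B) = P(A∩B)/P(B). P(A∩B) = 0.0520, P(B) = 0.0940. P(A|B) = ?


P(A|B) = 0.0520/0.0940 = 0.5532

P(A|B) = 0.5532


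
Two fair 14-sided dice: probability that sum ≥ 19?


Total outcomes = 14×14 = 196
Favorable (sum ≥ 19): 55
P = 55/196 = 0.2806

P = 0.2806


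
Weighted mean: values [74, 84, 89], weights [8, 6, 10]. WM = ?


Numerator = 74*8 + 84*6 + 89*10 = 1986
Denominator = 8 + 6 + 10 = 24
WM = 1986/24 = 82.7500

WM = 82.7500


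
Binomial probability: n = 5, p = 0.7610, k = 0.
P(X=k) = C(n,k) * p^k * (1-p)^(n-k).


C(5,0) = 1
p^0 = 1.000000
(1-p)^5 = 0.000780
P = 1 * 1.000000 * 0.000780 = 0.0008

P(X=0) = 0.0008


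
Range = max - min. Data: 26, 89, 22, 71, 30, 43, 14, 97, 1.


Max = 97, Min = 1
Range = 97 - 1 = 96

Range = 96


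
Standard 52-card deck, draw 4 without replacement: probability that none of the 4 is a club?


P(no clubs) = (39/52) × (38/51) × (37/50) × (36/49)
= 0.3038

P = 0.3038


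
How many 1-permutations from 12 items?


P(12,1) = 12!/11!
= 479001600/39916800
= 12

P(12,1) = 12


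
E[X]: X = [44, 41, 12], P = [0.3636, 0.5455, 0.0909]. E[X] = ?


E[X] = 44*0.3636 + 41*0.5455 + 12*0.0909
= 15.9984 + 22.3655 + 1.0908
= 39.4547

E[X] = 39.4547


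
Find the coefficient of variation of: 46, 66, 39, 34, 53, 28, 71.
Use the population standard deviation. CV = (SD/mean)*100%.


Mean = 48.1429
SD = 14.9229
CV = (14.9229/48.1429)*100 = 30.9972%

CV = 30.9972%


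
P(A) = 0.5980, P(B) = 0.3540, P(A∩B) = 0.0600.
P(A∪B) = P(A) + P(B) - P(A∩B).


P(A∪B) = 0.5980 + 0.3540 - 0.0600
= 0.9520 - 0.0600
= 0.8920

P(A∪B) = 0.8920


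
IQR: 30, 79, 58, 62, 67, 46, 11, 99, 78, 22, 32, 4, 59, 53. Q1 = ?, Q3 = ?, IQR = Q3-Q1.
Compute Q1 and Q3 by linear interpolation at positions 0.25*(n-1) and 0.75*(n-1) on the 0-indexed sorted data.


Sorted: 4, 11, 22, 30, 32, 46, 53, 58, 59, 62, 67, 78, 79, 99
Q1 (25th %ile) = 30.5000
Q3 (75th %ile) = 65.7500
IQR = 65.7500 - 30.5000 = 35.2500

IQR = 35.2500


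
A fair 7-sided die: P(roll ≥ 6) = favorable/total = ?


Favorable outcomes (roll ≥ 6): 2
Total outcomes = 7
P = 2/7 = 0.2857

P = 0.2857


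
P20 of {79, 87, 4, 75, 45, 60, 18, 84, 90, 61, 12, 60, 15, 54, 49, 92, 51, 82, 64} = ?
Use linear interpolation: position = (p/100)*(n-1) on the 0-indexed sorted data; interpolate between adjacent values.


Sorted: 4, 12, 15, 18, 45, 49, 51, 54, 60, 60, 61, 64, 75, 79, 82, 84, 87, 90, 92
n = 19
Index = 20/100 * 18 = 3.6000
Lower = data[3] = 18, Upper = data[4] = 45
P20 = 18 + 0.6000*(27) = 34.2000

P20 = 34.2000


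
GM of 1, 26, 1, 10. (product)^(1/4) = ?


Product = 1 × 26 × 1 × 10 = 260
GM = 260^(1/4) = 4.0155

GM = 4.0155


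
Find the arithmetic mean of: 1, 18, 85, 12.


Sum = 1 + 18 + 85 + 12 = 116
n = 4
Mean = 116/4 = 29.0000

Mean = 29.0000


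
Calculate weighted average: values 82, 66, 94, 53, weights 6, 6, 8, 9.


Numerator = 82*6 + 66*6 + 94*8 + 53*9 = 2117
Denominator = 6 + 6 + 8 + 9 = 29
WM = 2117/29 = 73.0000

WM = 73.0000


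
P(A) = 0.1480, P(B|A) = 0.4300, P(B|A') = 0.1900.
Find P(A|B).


P(B) = P(B|A)*P(A) + P(B|A')*P(A')
= 0.4300*0.1480 + 0.1900*0.8520
= 0.063640 + 0.161880 = 0.225520
P(A|B) = 0.063640/0.225520 = 0.2822

P(A|B) = 0.2822


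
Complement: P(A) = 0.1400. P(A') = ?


P(not A) = 1 - 0.1400 = 0.8600

P(not A) = 0.8600


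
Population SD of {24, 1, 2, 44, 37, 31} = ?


Mean = 23.1667
Variance = 271.1389
SD = sqrt(271.1389) = 16.4663

SD = 16.4663


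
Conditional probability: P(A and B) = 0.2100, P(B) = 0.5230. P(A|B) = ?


P(A|B) = 0.2100/0.5230 = 0.4015

P(A|B) = 0.4015


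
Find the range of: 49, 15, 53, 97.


Max = 97, Min = 15
Range = 97 - 15 = 82

Range = 82


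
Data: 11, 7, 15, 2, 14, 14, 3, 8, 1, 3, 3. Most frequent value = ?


Frequencies: 1:1, 2:1, 3:3, 7:1, 8:1, 11:1, 14:2, 15:1
Max frequency = 3
Mode = 3

Mode = 3


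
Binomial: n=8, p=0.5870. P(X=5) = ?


C(8,5) = 56
p^5 = 0.069693
(1-p)^3 = 0.070445
P = 56 * 0.069693 * 0.070445 = 0.2749

P(X=5) = 0.2749


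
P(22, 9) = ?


P(22,9) = 22!/13!
= 1124000727777607680000/6227020800
= 180503769600

P(22,9) = 180503769600


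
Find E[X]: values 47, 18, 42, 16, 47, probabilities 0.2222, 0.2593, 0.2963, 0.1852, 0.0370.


E[X] = 47*0.2222 + 18*0.2593 + 42*0.2963 + 16*0.1852 + 47*0.0370
= 10.4434 + 4.6674 + 12.4446 + 2.9632 + 1.7390
= 32.2576

E[X] = 32.2576


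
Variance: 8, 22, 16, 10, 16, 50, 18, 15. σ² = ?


Mean = 19.3750
Squared deviations: 129.3906, 6.8906, 11.3906, 87.8906, 11.3906, 937.8906, 1.8906, 19.1406
Sum = 1205.8750
Variance = 1205.8750/8 = 150.7344

Variance = 150.7344


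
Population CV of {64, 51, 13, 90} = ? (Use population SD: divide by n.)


Mean = 54.5000
SD = 27.7714
CV = (27.7714/54.5000)*100 = 50.9567%

CV = 50.9567%


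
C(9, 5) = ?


C(9,5) = 9!/(5! × 4!)
= 362880/(120 × 24)
= 126

C(9,5) = 126


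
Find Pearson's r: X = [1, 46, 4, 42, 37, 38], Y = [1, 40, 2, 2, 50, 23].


Mean X = 28.0000, Mean Y = 19.6667
SD X = 18.284784, SD Y = 19.652537
Cov = 225.500000
r = 225.500000/(18.284784*19.652537) = 0.6275

r = 0.6275


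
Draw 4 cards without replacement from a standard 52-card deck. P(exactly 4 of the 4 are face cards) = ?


Hypergeometric: P(X=4) = C(12,4)·C(40,0) / C(52,4)
= 495 × 1 / 270725
= 495/270725 = 0.0018

P = 0.0018


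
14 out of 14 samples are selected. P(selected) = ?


P = 14/14 = 1.0000

P = 1.0000


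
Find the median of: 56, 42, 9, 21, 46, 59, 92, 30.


Sorted: 9, 21, 30, 42, 46, 56, 59, 92
n = 8 (even)
Middle values: 42 and 46
Median = (42+46)/2 = 44.0000

Median = 44.0000


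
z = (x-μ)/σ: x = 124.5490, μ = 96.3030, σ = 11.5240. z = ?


z = (124.5490 - 96.3030)/11.5240
= 28.2460/11.5240
= 2.4511

z = 2.4511


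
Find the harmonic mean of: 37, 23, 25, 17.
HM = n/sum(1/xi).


Sum of reciprocals = 1/37 + 1/23 + 1/25 + 1/17 = 0.169329
HM = 4/0.169329 = 23.6227

HM = 23.6227


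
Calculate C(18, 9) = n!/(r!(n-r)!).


C(18,9) = 18!/(9! × 9!)
= 6402373705728000/(362880 × 362880)
= 48620

C(18,9) = 48620


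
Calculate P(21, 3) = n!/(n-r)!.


P(21,3) = 21!/18!
= 51090942171709440000/6402373705728000
= 7980

P(21,3) = 7980


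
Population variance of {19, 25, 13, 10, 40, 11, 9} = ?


Mean = 18.1429
Squared deviations: 0.7347, 47.0204, 26.4490, 66.3061, 477.7347, 51.0204, 83.5918
Sum = 752.8571
Variance = 752.8571/7 = 107.5510

Variance = 107.5510


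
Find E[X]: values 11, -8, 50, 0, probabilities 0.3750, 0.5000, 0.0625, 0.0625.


E[X] = 11*0.3750 - 8*0.5000 + 50*0.0625 + 0*0.0625
= 4.1250 - 4.0000 + 3.1250 + 0
= 3.2500

E[X] = 3.2500


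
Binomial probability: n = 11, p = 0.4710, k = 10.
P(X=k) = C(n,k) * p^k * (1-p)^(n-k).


C(11,10) = 11
p^10 = 0.000537
(1-p)^1 = 0.529000
P = 11 * 0.000537 * 0.529000 = 0.0031

P(X=10) = 0.0031
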